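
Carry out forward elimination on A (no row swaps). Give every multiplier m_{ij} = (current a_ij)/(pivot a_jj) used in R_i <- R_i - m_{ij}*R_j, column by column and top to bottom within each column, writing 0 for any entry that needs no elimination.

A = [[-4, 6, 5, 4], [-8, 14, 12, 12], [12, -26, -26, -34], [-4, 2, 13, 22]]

multipliers: 2, -3, 1, -4, -2, -4

Forward elimination:
R2 <- R2 - (2)*R1:  [ 0  2  2  4 ]
R3 <- R3 - (-3)*R1:  [   0   -8  -11  -22 ]
R4 <- R4 - (1)*R1:  [  0  -4   8  18 ]
R3 <- R3 - (-4)*R2:  [  0   0  -3  -6 ]
R4 <- R4 - (-2)*R2:  [  0   0  12  26 ]
R4 <- R4 - (-4)*R3:  [ 0  0  0  2 ]
Multipliers (in order of application): m_{21} = 2, m_{31} = -3, m_{41} = 1, m_{32} = -4, m_{42} = -2, m_{43} = -4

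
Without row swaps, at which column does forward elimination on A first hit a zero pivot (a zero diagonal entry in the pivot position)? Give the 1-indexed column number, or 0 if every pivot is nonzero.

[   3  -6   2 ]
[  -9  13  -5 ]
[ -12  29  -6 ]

first zero-pivot column = 0

Naive forward elimination:
R2 <- R2 - (-3)*R1:  [  0  -5   1 ]
R3 <- R3 - (-4)*R1:  [ 0  5  2 ]
R3 <- R3 - (-1)*R2:  [ 0  0  3 ]
All pivots nonzero; naive elimination completes without hitting a zero pivot.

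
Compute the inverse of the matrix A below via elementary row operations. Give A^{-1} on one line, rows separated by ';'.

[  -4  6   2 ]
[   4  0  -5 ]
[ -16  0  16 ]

inverse = [0 -1 -5/16; 1/6 -1/3 -1/8; 0 -1 -1/4]

Gauss-Jordan on [A | I]:
R1 <- (1/-4)*R1:  [    1  -3/2  -1/2  |  -1/4     0     0 ]
R2 <- R2 - (4)*R1:  [  0   6  -3  |   1   1   0 ]
R3 <- R3 - (-16)*R1:  [   0  -24    8  |   -4    0    1 ]
R2 <- (1/6)*R2:  [    0     1  -1/2  |   1/6   1/6     0 ]
R1 <- R1 - (-3/2)*R2:  [    1     0  -5/4  |     0   1/4     0 ]
R3 <- R3 - (-24)*R2:  [  0   0  -4  |   0   4   1 ]
R3 <- (1/-4)*R3:  [    0     0     1  |     0    -1  -1/4 ]
R1 <- R1 - (-5/4)*R3:  [     1      0      0  |      0     -1  -5/16 ]
R2 <- R2 - (-1/2)*R3:  [    0     1     0  |   1/6  -1/3  -1/8 ]
Right block of [I | A^{-1}] is the inverse:
[   0    -1  -5/16 ]
[ 1/6  -1/3   -1/8 ]
[   0    -1   -1/4 ]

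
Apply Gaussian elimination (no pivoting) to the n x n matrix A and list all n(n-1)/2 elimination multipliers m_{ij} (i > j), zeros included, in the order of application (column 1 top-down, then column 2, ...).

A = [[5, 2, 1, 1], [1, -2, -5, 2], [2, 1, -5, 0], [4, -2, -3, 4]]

multipliers: 1/5, 2/5, 4/5, -1/12, 3/2, -24/35

Forward elimination:
R2 <- R2 - (1/5)*R1:  [     0  -12/5  -26/5    9/5 ]
R3 <- R3 - (2/5)*R1:  [     0    1/5  -27/5   -2/5 ]
R4 <- R4 - (4/5)*R1:  [     0  -18/5  -19/5   16/5 ]
R3 <- R3 - (-1/12)*R2:  [     0      0  -35/6   -1/4 ]
R4 <- R4 - (3/2)*R2:  [   0    0    4  1/2 ]
R4 <- R4 - (-24/35)*R3:  [     0      0      0  23/70 ]
Multipliers (in order of application): m_{21} = 1/5, m_{31} = 2/5, m_{41} = 4/5, m_{32} = -1/12, m_{42} = 3/2, m_{43} = -24/35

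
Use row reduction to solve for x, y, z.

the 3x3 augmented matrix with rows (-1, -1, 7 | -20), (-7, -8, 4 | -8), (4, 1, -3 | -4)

Forward elimination on [A|b]:
R2 <- R2 - (7)*R1:  [   0   -1  -45  132 ]
R3 <- R3 - (-4)*R1:  [   0   -3   25  -84 ]
R3 <- R3 - (3)*R2:  [    0     0   160  -480 ]
Row echelon form:
[ -1  -1    7  |   -20 ]
[  0  -1  -45  |   132 ]
[  0   0  160  |  -480 ]
Back-substitution:
z = (-480) / 160 = -3
y = (132 - (-45)*(-3)) / -1 = 3
x = (-20 - (-1)*(3) - (7)*(-3)) / -1 = -4

(-4, 3, -3)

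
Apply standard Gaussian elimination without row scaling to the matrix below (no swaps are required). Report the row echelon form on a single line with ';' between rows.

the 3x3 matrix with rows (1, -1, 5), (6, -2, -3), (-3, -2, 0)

Forward elimination:
R2 <- R2 - (6)*R1:  [   0    4  -33 ]
R3 <- R3 - (-3)*R1:  [  0  -5  15 ]
R3 <- R3 - (-5/4)*R2:  [      0       0  -105/4 ]
Row echelon form:
[ 1  -1       5 ]
[ 0   4     -33 ]
[ 0   0  -105/4 ]

REF = [1 -1 5; 0 4 -33; 0 0 -105/4]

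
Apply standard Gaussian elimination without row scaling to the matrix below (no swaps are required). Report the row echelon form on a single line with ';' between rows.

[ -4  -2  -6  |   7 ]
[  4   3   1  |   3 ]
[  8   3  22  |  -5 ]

REF = [-4 -2 -6 7; 0 1 -5 10; 0 0 5 19]

Forward elimination:
R2 <- R2 - (-1)*R1:  [  0   1  -5  10 ]
R3 <- R3 - (-2)*R1:  [  0  -1  10   9 ]
R3 <- R3 - (-1)*R2:  [  0   0   5  19 ]
Row echelon form:
[ -4  -2  -6  |   7 ]
[  0   1  -5  |  10 ]
[  0   0   5  |  19 ]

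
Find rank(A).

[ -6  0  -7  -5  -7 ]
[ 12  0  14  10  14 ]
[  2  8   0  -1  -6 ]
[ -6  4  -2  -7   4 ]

Row reduction:
R2 <- R2 - (-2)*R1:  [ 0  0  0  0  0 ]
R3 <- R3 - (-1/3)*R1:  [     0      8   -7/3   -8/3  -25/3 ]
R4 <- R4 - (1)*R1:  [  0   4   5  -2  11 ]
R2 <-> R3   (pivot in column 2 was zero)
[ -6  0    -7    -5     -7 ]
[  0  8  -7/3  -8/3  -25/3 ]
[  0  0     0     0      0 ]
[  0  4     5    -2     11 ]
R4 <- R4 - (1/2)*R2:  [    0     0  37/6  -2/3  91/6 ]
R3 <-> R4   (pivot in column 3 was zero)
[ -6  0    -7    -5     -7 ]
[  0  8  -7/3  -8/3  -25/3 ]
[  0  0  37/6  -2/3   91/6 ]
[  0  0     0     0      0 ]
Row echelon form:
[ -6  0    -7    -5     -7 ]
[  0  8  -7/3  -8/3  -25/3 ]
[  0  0  37/6  -2/3   91/6 ]
[  0  0     0     0      0 ]
Nonzero rows / pivot columns: 3

rank(A) = 3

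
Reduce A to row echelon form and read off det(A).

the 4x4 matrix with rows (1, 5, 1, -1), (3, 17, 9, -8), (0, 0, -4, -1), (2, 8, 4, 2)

Forward elimination:
R2 <- R2 - (3)*R1:  [  0   2   6  -5 ]
R4 <- R4 - (2)*R1:  [  0  -2   2   4 ]
R4 <- R4 - (-1)*R2:  [  0   0   8  -1 ]
R4 <- R4 - (-2)*R3:  [  0   0   0  -3 ]
Upper-triangular form:
[ 1  5   1  -1 ]
[ 0  2   6  -5 ]
[ 0  0  -4  -1 ]
[ 0  0   0  -3 ]
det(A) = (-1)^0 * (1) * (2) * (-4) * (-3) = 24  (0 row swaps -> sign +1)

det(A) = 24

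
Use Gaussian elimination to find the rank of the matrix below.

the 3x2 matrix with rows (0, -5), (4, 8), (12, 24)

Row reduction:
R1 <-> R2   (pivot in column 1 was zero)
[  4   8 ]
[  0  -5 ]
[ 12  24 ]
R3 <- R3 - (3)*R1:  [ 0  0 ]
Row echelon form:
[ 4   8 ]
[ 0  -5 ]
[ 0   0 ]
Nonzero rows / pivot columns: 2

rank(A) = 2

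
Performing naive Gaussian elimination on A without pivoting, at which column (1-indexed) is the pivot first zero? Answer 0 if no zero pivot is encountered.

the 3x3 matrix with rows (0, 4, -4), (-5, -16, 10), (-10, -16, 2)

first zero-pivot column = 1

Naive forward elimination:
Pivot entry (1,1) is zero but row 2 has -5 in column 1 -> naive elimination stops; a row interchange (e.g. R1 <-> R2) would be required here.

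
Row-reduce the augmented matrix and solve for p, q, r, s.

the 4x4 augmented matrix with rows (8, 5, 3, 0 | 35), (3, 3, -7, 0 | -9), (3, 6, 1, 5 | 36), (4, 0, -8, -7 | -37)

(2, 2, 3, 3)

Forward elimination on [A|b]:
R2 <- R2 - (3/8)*R1:  [      0     9/8   -65/8       0  -177/8 ]
R3 <- R3 - (3/8)*R1:  [     0   33/8   -1/8      5  183/8 ]
R4 <- R4 - (1/2)*R1:  [      0    -5/2   -19/2      -7  -109/2 ]
R3 <- R3 - (11/3)*R2:  [    0     0  89/3     5   104 ]
R4 <- R4 - (-20/9)*R2:  [      0       0  -248/9      -7  -311/3 ]
R4 <- R4 - (-248/267)*R3:  [        0         0         0  -629/267   -629/89 ]
Row echelon form:
[ 8    5      3         0  |       35 ]
[ 0  9/8  -65/8         0  |   -177/8 ]
[ 0    0   89/3         5  |      104 ]
[ 0    0      0  -629/267  |  -629/89 ]
Back-substitution:
s = (-629/89) / (-629/267) = 3
r = (104 - (5)*(3)) / (89/3) = 3
q = (-177/8 - (-65/8)*(3)) / (9/8) = 2
p = (35 - (5)*(2) - (3)*(3)) / 8 = 2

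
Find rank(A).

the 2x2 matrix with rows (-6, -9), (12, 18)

rank(A) = 1

Row reduction:
R2 <- R2 - (-2)*R1:  [ 0  0 ]
Row echelon form:
[ -6  -9 ]
[  0   0 ]
Nonzero rows / pivot columns: 1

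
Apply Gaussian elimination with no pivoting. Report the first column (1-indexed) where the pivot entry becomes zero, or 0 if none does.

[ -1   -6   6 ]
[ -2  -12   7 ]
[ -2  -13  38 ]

first zero-pivot column = 2

Naive forward elimination:
R2 <- R2 - (2)*R1:  [  0   0  -5 ]
R3 <- R3 - (2)*R1:  [  0  -1  26 ]
Matrix at this point:
[ -1  -6   6 ]
[  0   0  -5 ]
[  0  -1  26 ]
Pivot entry (2,2) is zero but row 3 has -1 in column 2 -> naive elimination stops; a row interchange (e.g. R2 <-> R3) would be required here.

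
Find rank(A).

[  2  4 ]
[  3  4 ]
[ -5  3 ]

rank(A) = 2

Row reduction:
R2 <- R2 - (3/2)*R1:  [  0  -2 ]
R3 <- R3 - (-5/2)*R1:  [  0  13 ]
R3 <- R3 - (-13/2)*R2:  [ 0  0 ]
Row echelon form:
[ 2   4 ]
[ 0  -2 ]
[ 0   0 ]
Nonzero rows / pivot columns: 2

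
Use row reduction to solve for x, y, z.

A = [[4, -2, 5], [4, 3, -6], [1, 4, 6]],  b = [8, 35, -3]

(5, 1, -2)

Forward elimination on [A|b]:
R2 <- R2 - (1)*R1:  [   0    5  -11   27 ]
R3 <- R3 - (1/4)*R1:  [    0   9/2  19/4    -5 ]
R3 <- R3 - (9/10)*R2:  [       0        0   293/20  -293/10 ]
Row echelon form:
[ 4  -2       5  |        8 ]
[ 0   5     -11  |       27 ]
[ 0   0  293/20  |  -293/10 ]
Back-substitution:
z = (-293/10) / (293/20) = -2
y = (27 - (-11)*(-2)) / 5 = 1
x = (8 - (-2)*(1) - (5)*(-2)) / 4 = 5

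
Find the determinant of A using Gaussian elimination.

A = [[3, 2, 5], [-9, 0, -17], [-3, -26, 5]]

Forward elimination:
R2 <- R2 - (-3)*R1:  [  0   6  -2 ]
R3 <- R3 - (-1)*R1:  [   0  -24   10 ]
R3 <- R3 - (-4)*R2:  [ 0  0  2 ]
Upper-triangular form:
[ 3  2   5 ]
[ 0  6  -2 ]
[ 0  0   2 ]
det(A) = (-1)^0 * (3) * (6) * (2) = 36  (0 row swaps -> sign +1)

det(A) = 36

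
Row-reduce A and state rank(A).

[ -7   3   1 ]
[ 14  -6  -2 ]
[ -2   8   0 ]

rank(A) = 2

Row reduction:
R2 <- R2 - (-2)*R1:  [ 0  0  0 ]
R3 <- R3 - (2/7)*R1:  [    0  50/7  -2/7 ]
R2 <-> R3   (pivot in column 2 was zero)
[ -7     3     1 ]
[  0  50/7  -2/7 ]
[  0     0     0 ]
Row echelon form:
[ -7     3     1 ]
[  0  50/7  -2/7 ]
[  0     0     0 ]
Nonzero rows / pivot columns: 2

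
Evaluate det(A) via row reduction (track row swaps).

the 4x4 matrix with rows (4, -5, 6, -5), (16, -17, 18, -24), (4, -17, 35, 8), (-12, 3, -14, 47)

det(A) = 240

Forward elimination:
R2 <- R2 - (4)*R1:  [  0   3  -6  -4 ]
R3 <- R3 - (1)*R1:  [   0  -12   29   13 ]
R4 <- R4 - (-3)*R1:  [   0  -12    4   32 ]
R3 <- R3 - (-4)*R2:  [  0   0   5  -3 ]
R4 <- R4 - (-4)*R2:  [   0    0  -20   16 ]
R4 <- R4 - (-4)*R3:  [ 0  0  0  4 ]
Upper-triangular form:
[ 4  -5   6  -5 ]
[ 0   3  -6  -4 ]
[ 0   0   5  -3 ]
[ 0   0   0   4 ]
det(A) = (-1)^0 * (4) * (3) * (5) * (4) = 240  (0 row swaps -> sign +1)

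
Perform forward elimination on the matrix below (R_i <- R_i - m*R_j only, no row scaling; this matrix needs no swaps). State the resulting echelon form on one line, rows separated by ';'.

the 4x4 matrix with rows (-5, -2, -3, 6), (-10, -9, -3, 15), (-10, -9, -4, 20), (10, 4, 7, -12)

Forward elimination:
R2 <- R2 - (2)*R1:  [  0  -5   3   3 ]
R3 <- R3 - (2)*R1:  [  0  -5   2   8 ]
R4 <- R4 - (-2)*R1:  [ 0  0  1  0 ]
R3 <- R3 - (1)*R2:  [  0   0  -1   5 ]
R4 <- R4 - (-1)*R3:  [ 0  0  0  5 ]
Row echelon form:
[ -5  -2  -3  6 ]
[  0  -5   3  3 ]
[  0   0  -1  5 ]
[  0   0   0  5 ]

REF = [-5 -2 -3 6; 0 -5 3 3; 0 0 -1 5; 0 0 0 5]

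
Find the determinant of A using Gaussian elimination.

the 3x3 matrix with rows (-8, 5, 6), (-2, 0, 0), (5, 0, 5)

det(A) = 50

Forward elimination:
R2 <- R2 - (1/4)*R1:  [    0  -5/4  -3/2 ]
R3 <- R3 - (-5/8)*R1:  [    0  25/8  35/4 ]
R3 <- R3 - (-5/2)*R2:  [ 0  0  5 ]
Upper-triangular form:
[ -8     5     6 ]
[  0  -5/4  -3/2 ]
[  0     0     5 ]
det(A) = (-1)^0 * (-8) * (-5/4) * (5) = 50  (0 row swaps -> sign +1)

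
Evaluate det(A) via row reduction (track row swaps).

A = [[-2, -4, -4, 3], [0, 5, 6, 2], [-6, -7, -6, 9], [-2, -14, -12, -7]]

det(A) = -80

Forward elimination:
R3 <- R3 - (3)*R1:  [ 0  5  6  0 ]
R4 <- R4 - (1)*R1:  [   0  -10   -8  -10 ]
R3 <- R3 - (1)*R2:  [  0   0   0  -2 ]
R4 <- R4 - (-2)*R2:  [  0   0   4  -6 ]
R3 <-> R4   (pivot in column 3 was zero)
[ -2  -4  -4   3 ]
[  0   5   6   2 ]
[  0   0   4  -6 ]
[  0   0   0  -2 ]
Upper-triangular form:
[ -2  -4  -4   3 ]
[  0   5   6   2 ]
[  0   0   4  -6 ]
[  0   0   0  -2 ]
det(A) = (-1)^1 * (-2) * (5) * (4) * (-2) = -80  (1 row swap -> sign -1)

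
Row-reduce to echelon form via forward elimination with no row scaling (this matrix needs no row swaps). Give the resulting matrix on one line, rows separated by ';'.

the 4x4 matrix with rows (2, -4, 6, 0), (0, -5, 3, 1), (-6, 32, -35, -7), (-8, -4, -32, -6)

Forward elimination:
R3 <- R3 - (-3)*R1:  [   0   20  -17   -7 ]
R4 <- R4 - (-4)*R1:  [   0  -20   -8   -6 ]
R3 <- R3 - (-4)*R2:  [  0   0  -5  -3 ]
R4 <- R4 - (4)*R2:  [   0    0  -20  -10 ]
R4 <- R4 - (4)*R3:  [ 0  0  0  2 ]
Row echelon form:
[ 2  -4   6   0 ]
[ 0  -5   3   1 ]
[ 0   0  -5  -3 ]
[ 0   0   0   2 ]

REF = [2 -4 6 0; 0 -5 3 1; 0 0 -5 -3; 0 0 0 2]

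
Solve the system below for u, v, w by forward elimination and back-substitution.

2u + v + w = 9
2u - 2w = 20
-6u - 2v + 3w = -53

Forward elimination on [A|b]:
R2 <- R2 - (1)*R1:  [  0  -1  -3  11 ]
R3 <- R3 - (-3)*R1:  [   0    1    6  -26 ]
R3 <- R3 - (-1)*R2:  [   0    0    3  -15 ]
Row echelon form:
[ 2   1   1  |    9 ]
[ 0  -1  -3  |   11 ]
[ 0   0   3  |  -15 ]
Back-substitution:
w = (-15) / 3 = -5
v = (11 - (-3)*(-5)) / -1 = 4
u = (9 - (1)*(4) - (1)*(-5)) / 2 = 5

(5, 4, -5)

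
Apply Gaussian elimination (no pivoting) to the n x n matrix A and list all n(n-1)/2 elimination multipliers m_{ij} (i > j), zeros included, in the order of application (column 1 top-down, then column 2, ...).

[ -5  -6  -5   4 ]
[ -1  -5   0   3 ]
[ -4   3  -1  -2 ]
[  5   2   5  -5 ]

multipliers: 1/5, 4/5, -1, -39/19, 20/19, -5/24

Forward elimination:
R2 <- R2 - (1/5)*R1:  [     0  -19/5      1   11/5 ]
R3 <- R3 - (4/5)*R1:  [     0   39/5      3  -26/5 ]
R4 <- R4 - (-1)*R1:  [  0  -4   0  -1 ]
R3 <- R3 - (-39/19)*R2:  [      0       0   96/19  -13/19 ]
R4 <- R4 - (20/19)*R2:  [      0       0  -20/19  -63/19 ]
R4 <- R4 - (-5/24)*R3:  [      0       0       0  -83/24 ]
Multipliers (in order of application): m_{21} = 1/5, m_{31} = 4/5, m_{41} = -1, m_{32} = -39/19, m_{42} = 20/19, m_{43} = -5/24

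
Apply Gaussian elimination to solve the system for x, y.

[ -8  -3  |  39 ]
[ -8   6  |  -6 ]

Forward elimination on [A|b]:
R2 <- R2 - (1)*R1:  [   0    9  -45 ]
Row echelon form:
[ -8  -3  |   39 ]
[  0   9  |  -45 ]
Back-substitution:
y = (-45) / 9 = -5
x = (39 - (-3)*(-5)) / -8 = -3

(-3, -5)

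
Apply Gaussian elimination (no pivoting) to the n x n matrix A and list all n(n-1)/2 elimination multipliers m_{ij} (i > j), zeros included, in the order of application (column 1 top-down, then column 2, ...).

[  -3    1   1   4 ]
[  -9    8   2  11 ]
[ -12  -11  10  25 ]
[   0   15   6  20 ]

multipliers: 3, 4, 0, -3, 3, 3

Forward elimination:
R2 <- R2 - (3)*R1:  [  0   5  -1  -1 ]
R3 <- R3 - (4)*R1:  [   0  -15    6    9 ]
R4: entry in column 1 is already 0 -> m_{41} = 0 (no row operation needed)
R3 <- R3 - (-3)*R2:  [ 0  0  3  6 ]
R4 <- R4 - (3)*R2:  [  0   0   9  23 ]
R4 <- R4 - (3)*R3:  [ 0  0  0  5 ]
Multipliers (in order of application): m_{21} = 3, m_{31} = 4, m_{41} = 0, m_{32} = -3, m_{42} = 3, m_{43} = 3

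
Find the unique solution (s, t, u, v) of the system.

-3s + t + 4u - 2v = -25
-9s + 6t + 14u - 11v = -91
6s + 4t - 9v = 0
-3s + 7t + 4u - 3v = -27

(3, 0, -3, 2)

Forward elimination on [A|b]:
R2 <- R2 - (3)*R1:  [   0    3    2   -5  -16 ]
R3 <- R3 - (-2)*R1:  [   0    6    8  -13  -50 ]
R4 <- R4 - (1)*R1:  [  0   6   0  -1  -2 ]
R3 <- R3 - (2)*R2:  [   0    0    4   -3  -18 ]
R4 <- R4 - (2)*R2:  [  0   0  -4   9  30 ]
R4 <- R4 - (-1)*R3:  [  0   0   0   6  12 ]
Row echelon form:
[ -3  1  4  -2  |  -25 ]
[  0  3  2  -5  |  -16 ]
[  0  0  4  -3  |  -18 ]
[  0  0  0   6  |   12 ]
Back-substitution:
v = (12) / 6 = 2
u = (-18 - (-3)*(2)) / 4 = -3
t = (-16 - (2)*(-3) - (-5)*(2)) / 3 = 0
s = (-25 - (1)*(0) - (4)*(-3) - (-2)*(2)) / -3 = 3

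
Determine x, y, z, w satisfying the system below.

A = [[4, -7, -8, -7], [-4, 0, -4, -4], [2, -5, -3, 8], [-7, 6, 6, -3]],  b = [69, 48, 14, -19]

Forward elimination on [A|b]:
R2 <- R2 - (-1)*R1:  [   0   -7  -12  -11  117 ]
R3 <- R3 - (1/2)*R1:  [     0   -3/2      1   23/2  -41/2 ]
R4 <- R4 - (-7/4)*R1:  [     0  -25/4     -8  -61/4  407/4 ]
R3 <- R3 - (3/14)*R2:  [      0       0    25/7    97/7  -319/7 ]
R4 <- R4 - (25/28)*R2:  [     0      0   19/7  -38/7  -19/7 ]
R4 <- R4 - (19/25)*R3:  [       0        0        0  -399/25   798/25 ]
Row echelon form:
[ 4  -7    -8       -7  |      69 ]
[ 0  -7   -12      -11  |     117 ]
[ 0   0  25/7     97/7  |  -319/7 ]
[ 0   0     0  -399/25  |  798/25 ]
Back-substitution:
w = (798/25) / (-399/25) = -2
z = (-319/7 - (97/7)*(-2)) / (25/7) = -5
y = (117 - (-12)*(-5) - (-11)*(-2)) / -7 = -5
x = (69 - (-7)*(-5) - (-8)*(-5) - (-7)*(-2)) / 4 = -5

(-5, -5, -5, -2)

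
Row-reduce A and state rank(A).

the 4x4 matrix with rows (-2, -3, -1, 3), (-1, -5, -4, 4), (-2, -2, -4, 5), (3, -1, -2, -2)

Row reduction:
R2 <- R2 - (1/2)*R1:  [    0  -7/2  -7/2   5/2 ]
R3 <- R3 - (1)*R1:  [  0   1  -3   2 ]
R4 <- R4 - (-3/2)*R1:  [     0  -11/2   -7/2    5/2 ]
R3 <- R3 - (-2/7)*R2:  [    0     0    -4  19/7 ]
R4 <- R4 - (11/7)*R2:  [     0      0      2  -10/7 ]
R4 <- R4 - (-1/2)*R3:  [     0      0      0  -1/14 ]
Row echelon form:
[ -2    -3    -1      3 ]
[  0  -7/2  -7/2    5/2 ]
[  0     0    -4   19/7 ]
[  0     0     0  -1/14 ]
Nonzero rows / pivot columns: 4

rank(A) = 4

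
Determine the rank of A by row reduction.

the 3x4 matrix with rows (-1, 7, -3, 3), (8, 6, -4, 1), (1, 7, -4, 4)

rank(A) = 3

Row reduction:
R2 <- R2 - (-8)*R1:  [   0   62  -28   25 ]
R3 <- R3 - (-1)*R1:  [  0  14  -7   7 ]
R3 <- R3 - (7/31)*R2:  [      0       0  -21/31   42/31 ]
Row echelon form:
[ -1   7      -3      3 ]
[  0  62     -28     25 ]
[  0   0  -21/31  42/31 ]
Nonzero rows / pivot columns: 3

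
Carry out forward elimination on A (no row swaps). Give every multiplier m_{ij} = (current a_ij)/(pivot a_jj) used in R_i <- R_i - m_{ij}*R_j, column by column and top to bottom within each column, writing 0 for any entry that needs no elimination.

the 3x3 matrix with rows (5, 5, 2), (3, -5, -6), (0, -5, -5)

Forward elimination:
R2 <- R2 - (3/5)*R1:  [     0     -8  -36/5 ]
R3: entry in column 1 is already 0 -> m_{31} = 0 (no row operation needed)
R3 <- R3 - (5/8)*R2:  [    0     0  -1/2 ]
Multipliers (in order of application): m_{21} = 3/5, m_{31} = 0, m_{32} = 5/8

multipliers: 3/5, 0, 5/8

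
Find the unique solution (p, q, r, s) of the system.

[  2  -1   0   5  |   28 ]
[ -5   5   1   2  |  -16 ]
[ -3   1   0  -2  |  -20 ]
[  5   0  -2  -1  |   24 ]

Forward elimination on [A|b]:
R2 <- R2 - (-5/2)*R1:  [    0   5/2     1  29/2    54 ]
R3 <- R3 - (-3/2)*R1:  [    0  -1/2     0  11/2    22 ]
R4 <- R4 - (5/2)*R1:  [     0    5/2     -2  -27/2    -46 ]
R3 <- R3 - (-1/5)*R2:  [     0      0    1/5   42/5  164/5 ]
R4 <- R4 - (1)*R2:  [    0     0    -3   -28  -100 ]
R4 <- R4 - (-15)*R3:  [   0    0    0   98  392 ]
Row echelon form:
[ 2   -1    0     5  |     28 ]
[ 0  5/2    1  29/2  |     54 ]
[ 0    0  1/5  42/5  |  164/5 ]
[ 0    0    0    98  |    392 ]
Back-substitution:
s = (392) / 98 = 4
r = (164/5 - (42/5)*(4)) / (1/5) = -4
q = (54 - (1)*(-4) - (29/2)*(4)) / (5/2) = 0
p = (28 - (-1)*(0) - (5)*(4)) / 2 = 4

(4, 0, -4, 4)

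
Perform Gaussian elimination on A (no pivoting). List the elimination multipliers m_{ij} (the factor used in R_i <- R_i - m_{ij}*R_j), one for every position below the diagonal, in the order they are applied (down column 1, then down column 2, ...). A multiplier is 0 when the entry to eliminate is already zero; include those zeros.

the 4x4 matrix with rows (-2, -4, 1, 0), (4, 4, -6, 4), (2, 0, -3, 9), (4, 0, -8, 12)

multipliers: -2, -1, -2, 1, 2, 1

Forward elimination:
R2 <- R2 - (-2)*R1:  [  0  -4  -4   4 ]
R3 <- R3 - (-1)*R1:  [  0  -4  -2   9 ]
R4 <- R4 - (-2)*R1:  [  0  -8  -6  12 ]
R3 <- R3 - (1)*R2:  [ 0  0  2  5 ]
R4 <- R4 - (2)*R2:  [ 0  0  2  4 ]
R4 <- R4 - (1)*R3:  [  0   0   0  -1 ]
Multipliers (in order of application): m_{21} = -2, m_{31} = -1, m_{41} = -2, m_{32} = 1, m_{42} = 2, m_{43} = 1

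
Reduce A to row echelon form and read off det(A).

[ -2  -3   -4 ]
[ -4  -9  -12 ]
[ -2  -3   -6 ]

det(A) = -12

Forward elimination:
R2 <- R2 - (2)*R1:  [  0  -3  -4 ]
R3 <- R3 - (1)*R1:  [  0   0  -2 ]
Upper-triangular form:
[ -2  -3  -4 ]
[  0  -3  -4 ]
[  0   0  -2 ]
det(A) = (-1)^0 * (-2) * (-3) * (-2) = -12  (0 row swaps -> sign +1)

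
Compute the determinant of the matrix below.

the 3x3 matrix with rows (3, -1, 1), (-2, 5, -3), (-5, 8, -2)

Forward elimination:
R2 <- R2 - (-2/3)*R1:  [    0  13/3  -7/3 ]
R3 <- R3 - (-5/3)*R1:  [    0  19/3  -1/3 ]
R3 <- R3 - (19/13)*R2:  [     0      0  40/13 ]
Upper-triangular form:
[ 3    -1      1 ]
[ 0  13/3   -7/3 ]
[ 0     0  40/13 ]
det(A) = (-1)^0 * (3) * (13/3) * (40/13) = 40  (0 row swaps -> sign +1)

det(A) = 40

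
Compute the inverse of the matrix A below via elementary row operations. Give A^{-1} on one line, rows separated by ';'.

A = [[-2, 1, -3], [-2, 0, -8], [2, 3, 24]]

Gauss-Jordan on [A | I]:
R1 <- (1/-2)*R1:  [    1  -1/2   3/2  |  -1/2     0     0 ]
R2 <- R2 - (-2)*R1:  [  0  -1  -5  |  -1   1   0 ]
R3 <- R3 - (2)*R1:  [  0   4  21  |   1   0   1 ]
R2 <- (1/-1)*R2:  [  0   1   5  |   1  -1   0 ]
R1 <- R1 - (-1/2)*R2:  [    1     0     4  |     0  -1/2     0 ]
R3 <- R3 - (4)*R2:  [  0   0   1  |  -3   4   1 ]
R1 <- R1 - (4)*R3:  [     1      0      0  |     12  -33/2     -4 ]
R2 <- R2 - (5)*R3:  [   0    1    0  |   16  -21   -5 ]
Right block of [I | A^{-1}] is the inverse:
[ 12  -33/2  -4 ]
[ 16    -21  -5 ]
[ -3      4   1 ]

inverse = [12 -33/2 -4; 16 -21 -5; -3 4 1]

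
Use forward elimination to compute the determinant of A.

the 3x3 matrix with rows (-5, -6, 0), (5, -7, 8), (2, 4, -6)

Forward elimination:
R2 <- R2 - (-1)*R1:  [   0  -13    8 ]
R3 <- R3 - (-2/5)*R1:  [   0  8/5   -6 ]
R3 <- R3 - (-8/65)*R2:  [       0        0  -326/65 ]
Upper-triangular form:
[ -5   -6        0 ]
[  0  -13        8 ]
[  0    0  -326/65 ]
det(A) = (-1)^0 * (-5) * (-13) * (-326/65) = -326  (0 row swaps -> sign +1)

det(A) = -326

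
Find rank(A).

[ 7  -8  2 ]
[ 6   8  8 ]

rank(A) = 2

Row reduction:
R2 <- R2 - (6/7)*R1:  [     0  104/7   44/7 ]
Row echelon form:
[ 7     -8     2 ]
[ 0  104/7  44/7 ]
Nonzero rows / pivot columns: 2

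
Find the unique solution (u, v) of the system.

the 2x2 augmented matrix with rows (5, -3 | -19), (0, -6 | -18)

Forward elimination on [A|b]:
Row echelon form:
[ 5  -3  |  -19 ]
[ 0  -6  |  -18 ]
Back-substitution:
v = (-18) / -6 = 3
u = (-19 - (-3)*(3)) / 5 = -2

(-2, 3)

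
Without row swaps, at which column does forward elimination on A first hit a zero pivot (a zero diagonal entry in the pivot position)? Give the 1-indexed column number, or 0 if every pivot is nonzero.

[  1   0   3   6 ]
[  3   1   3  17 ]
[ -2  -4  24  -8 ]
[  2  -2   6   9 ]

first zero-pivot column = 0

Naive forward elimination:
R2 <- R2 - (3)*R1:  [  0   1  -6  -1 ]
R3 <- R3 - (-2)*R1:  [  0  -4  30   4 ]
R4 <- R4 - (2)*R1:  [  0  -2   0  -3 ]
R3 <- R3 - (-4)*R2:  [ 0  0  6  0 ]
R4 <- R4 - (-2)*R2:  [   0    0  -12   -5 ]
R4 <- R4 - (-2)*R3:  [  0   0   0  -5 ]
All pivots nonzero; naive elimination completes without hitting a zero pivot.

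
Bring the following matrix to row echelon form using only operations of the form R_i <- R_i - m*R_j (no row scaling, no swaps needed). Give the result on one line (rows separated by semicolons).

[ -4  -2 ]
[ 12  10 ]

REF = [-4 -2; 0 4]

Forward elimination:
R2 <- R2 - (-3)*R1:  [ 0  4 ]
Row echelon form:
[ -4  -2 ]
[  0   4 ]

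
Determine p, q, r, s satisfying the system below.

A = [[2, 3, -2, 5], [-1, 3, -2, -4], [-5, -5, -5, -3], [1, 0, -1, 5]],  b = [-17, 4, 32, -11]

Forward elimination on [A|b]:
R2 <- R2 - (-1/2)*R1:  [    0   9/2    -3  -3/2  -9/2 ]
R3 <- R3 - (-5/2)*R1:  [     0    5/2    -10   19/2  -21/2 ]
R4 <- R4 - (1/2)*R1:  [    0  -3/2     0   5/2  -5/2 ]
R3 <- R3 - (5/9)*R2:  [     0      0  -25/3   31/3     -8 ]
R4 <- R4 - (-1/3)*R2:  [  0   0  -1   2  -4 ]
R4 <- R4 - (3/25)*R3:  [      0       0       0   19/25  -76/25 ]
Row echelon form:
[ 2    3     -2      5  |     -17 ]
[ 0  9/2     -3   -3/2  |    -9/2 ]
[ 0    0  -25/3   31/3  |      -8 ]
[ 0    0      0  19/25  |  -76/25 ]
Back-substitution:
s = (-76/25) / (19/25) = -4
r = (-8 - (31/3)*(-4)) / (-25/3) = -4
q = (-9/2 - (-3)*(-4) - (-3/2)*(-4)) / (9/2) = -5
p = (-17 - (3)*(-5) - (-2)*(-4) - (5)*(-4)) / 2 = 5

(5, -5, -4, -4)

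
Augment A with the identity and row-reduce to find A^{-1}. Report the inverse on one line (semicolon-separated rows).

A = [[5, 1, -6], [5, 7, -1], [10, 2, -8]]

Gauss-Jordan on [A | I]:
R1 <- (1/5)*R1:  [    1   1/5  -6/5  |   1/5     0     0 ]
R2 <- R2 - (5)*R1:  [  0   6   5  |  -1   1   0 ]
R3 <- R3 - (10)*R1:  [  0   0   4  |  -2   0   1 ]
R2 <- (1/6)*R2:  [    0     1   5/6  |  -1/6   1/6     0 ]
R1 <- R1 - (1/5)*R2:  [      1       0  -41/30  |    7/30   -1/30       0 ]
R3 <- (1/4)*R3:  [    0     0     1  |  -1/2     0   1/4 ]
R1 <- R1 - (-41/30)*R3:  [      1       0       0  |   -9/20   -1/30  41/120 ]
R2 <- R2 - (5/6)*R3:  [     0      1      0  |    1/4    1/6  -5/24 ]
Right block of [I | A^{-1}] is the inverse:
[ -9/20  -1/30  41/120 ]
[   1/4    1/6   -5/24 ]
[  -1/2      0     1/4 ]

inverse = [-9/20 -1/30 41/120; 1/4 1/6 -5/24; -1/2 0 1/4]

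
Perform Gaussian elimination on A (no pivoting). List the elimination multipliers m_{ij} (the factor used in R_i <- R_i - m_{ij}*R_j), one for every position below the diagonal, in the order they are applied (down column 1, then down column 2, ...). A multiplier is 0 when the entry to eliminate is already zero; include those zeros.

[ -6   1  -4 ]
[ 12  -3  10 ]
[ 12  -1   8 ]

multipliers: -2, -2, -1

Forward elimination:
R2 <- R2 - (-2)*R1:  [  0  -1   2 ]
R3 <- R3 - (-2)*R1:  [ 0  1  0 ]
R3 <- R3 - (-1)*R2:  [ 0  0  2 ]
Multipliers (in order of application): m_{21} = -2, m_{31} = -2, m_{32} = -1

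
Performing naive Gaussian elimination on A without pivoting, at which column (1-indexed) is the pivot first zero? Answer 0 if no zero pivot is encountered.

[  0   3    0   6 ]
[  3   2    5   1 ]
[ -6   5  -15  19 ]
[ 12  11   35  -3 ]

Naive forward elimination:
Pivot entry (1,1) is zero but row 2 has 3 in column 1 -> naive elimination stops; a row interchange (e.g. R1 <-> R2) would be required here.

first zero-pivot column = 1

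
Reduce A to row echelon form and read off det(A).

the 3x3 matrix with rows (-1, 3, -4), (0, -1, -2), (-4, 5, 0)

det(A) = 30

Forward elimination:
R3 <- R3 - (4)*R1:  [  0  -7  16 ]
R3 <- R3 - (7)*R2:  [  0   0  30 ]
Upper-triangular form:
[ -1   3  -4 ]
[  0  -1  -2 ]
[  0   0  30 ]
det(A) = (-1)^0 * (-1) * (-1) * (30) = 30  (0 row swaps -> sign +1)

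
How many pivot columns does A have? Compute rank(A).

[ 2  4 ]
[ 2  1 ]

rank(A) = 2

Row reduction:
R2 <- R2 - (1)*R1:  [  0  -3 ]
Row echelon form:
[ 2   4 ]
[ 0  -3 ]
Nonzero rows / pivot columns: 2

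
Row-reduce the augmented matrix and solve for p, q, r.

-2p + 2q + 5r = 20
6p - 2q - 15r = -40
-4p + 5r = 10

(0, 5, 2)

Forward elimination on [A|b]:
R2 <- R2 - (-3)*R1:  [  0   4   0  20 ]
R3 <- R3 - (2)*R1:  [   0   -4   -5  -30 ]
R3 <- R3 - (-1)*R2:  [   0    0   -5  -10 ]
Row echelon form:
[ -2  2   5  |   20 ]
[  0  4   0  |   20 ]
[  0  0  -5  |  -10 ]
Back-substitution:
r = (-10) / -5 = 2
q = (20) / 4 = 5
p = (20 - (2)*(5) - (5)*(2)) / -2 = 0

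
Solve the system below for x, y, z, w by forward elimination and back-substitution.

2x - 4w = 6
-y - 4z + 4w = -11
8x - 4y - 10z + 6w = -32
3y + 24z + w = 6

Forward elimination on [A|b]:
R3 <- R3 - (4)*R1:  [   0   -4  -10   22  -56 ]
R3 <- R3 - (4)*R2:  [   0    0    6    6  -12 ]
R4 <- R4 - (-3)*R2:  [   0    0   12   13  -27 ]
R4 <- R4 - (2)*R3:  [  0   0   0   1  -3 ]
Row echelon form:
[ 2   0   0  -4  |    6 ]
[ 0  -1  -4   4  |  -11 ]
[ 0   0   6   6  |  -12 ]
[ 0   0   0   1  |   -3 ]
Back-substitution:
w = (-3) / 1 = -3
z = (-12 - (6)*(-3)) / 6 = 1
y = (-11 - (-4)*(1) - (4)*(-3)) / -1 = -5
x = (6 - (-4)*(-3)) / 2 = -3

(-3, -5, 1, -3)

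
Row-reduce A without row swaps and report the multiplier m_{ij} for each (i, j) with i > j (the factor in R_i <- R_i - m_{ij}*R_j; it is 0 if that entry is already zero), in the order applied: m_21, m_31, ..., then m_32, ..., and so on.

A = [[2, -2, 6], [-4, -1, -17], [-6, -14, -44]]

multipliers: -2, -3, 4

Forward elimination:
R2 <- R2 - (-2)*R1:  [  0  -5  -5 ]
R3 <- R3 - (-3)*R1:  [   0  -20  -26 ]
R3 <- R3 - (4)*R2:  [  0   0  -6 ]
Multipliers (in order of application): m_{21} = -2, m_{31} = -3, m_{32} = 4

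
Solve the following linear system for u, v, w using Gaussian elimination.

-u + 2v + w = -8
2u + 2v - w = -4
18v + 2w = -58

(0, -3, -2)

Forward elimination on [A|b]:
R2 <- R2 - (-2)*R1:  [   0    6    1  -20 ]
R3 <- R3 - (3)*R2:  [  0   0  -1   2 ]
Row echelon form:
[ -1  2   1  |   -8 ]
[  0  6   1  |  -20 ]
[  0  0  -1  |    2 ]
Back-substitution:
w = (2) / -1 = -2
v = (-20 - (1)*(-2)) / 6 = -3
u = (-8 - (2)*(-3) - (1)*(-2)) / -1 = 0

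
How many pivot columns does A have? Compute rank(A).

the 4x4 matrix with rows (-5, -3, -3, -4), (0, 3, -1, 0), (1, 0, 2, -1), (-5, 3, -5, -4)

Row reduction:
R3 <- R3 - (-1/5)*R1:  [    0  -3/5   7/5  -9/5 ]
R4 <- R4 - (1)*R1:  [  0   6  -2   0 ]
R3 <- R3 - (-1/5)*R2:  [    0     0   6/5  -9/5 ]
R4 <- R4 - (2)*R2:  [ 0  0  0  0 ]
Row echelon form:
[ -5  -3   -3    -4 ]
[  0   3   -1     0 ]
[  0   0  6/5  -9/5 ]
[  0   0    0     0 ]
Nonzero rows / pivot columns: 3

rank(A) = 3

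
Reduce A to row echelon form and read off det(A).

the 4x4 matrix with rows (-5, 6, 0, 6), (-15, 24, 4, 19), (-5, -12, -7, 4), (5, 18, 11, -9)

det(A) = 900

Forward elimination:
R2 <- R2 - (3)*R1:  [ 0  6  4  1 ]
R3 <- R3 - (1)*R1:  [   0  -18   -7   -2 ]
R4 <- R4 - (-1)*R1:  [  0  24  11  -3 ]
R3 <- R3 - (-3)*R2:  [ 0  0  5  1 ]
R4 <- R4 - (4)*R2:  [  0   0  -5  -7 ]
R4 <- R4 - (-1)*R3:  [  0   0   0  -6 ]
Upper-triangular form:
[ -5  6  0   6 ]
[  0  6  4   1 ]
[  0  0  5   1 ]
[  0  0  0  -6 ]
det(A) = (-1)^0 * (-5) * (6) * (5) * (-6) = 900  (0 row swaps -> sign +1)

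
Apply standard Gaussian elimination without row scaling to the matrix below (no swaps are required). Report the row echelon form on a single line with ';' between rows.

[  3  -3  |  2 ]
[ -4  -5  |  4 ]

REF = [3 -3 2; 0 -9 20/3]

Forward elimination:
R2 <- R2 - (-4/3)*R1:  [    0    -9  20/3 ]
Row echelon form:
[ 3  -3  |     2 ]
[ 0  -9  |  20/3 ]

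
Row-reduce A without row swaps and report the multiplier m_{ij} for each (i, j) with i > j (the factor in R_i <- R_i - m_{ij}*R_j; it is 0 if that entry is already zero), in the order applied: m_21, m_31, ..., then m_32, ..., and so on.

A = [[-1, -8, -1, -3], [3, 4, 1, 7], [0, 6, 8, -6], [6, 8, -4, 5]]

multipliers: -3, 0, -6, -3/10, 2, -30/37

Forward elimination:
R2 <- R2 - (-3)*R1:  [   0  -20   -2   -2 ]
R3: entry in column 1 is already 0 -> m_{31} = 0 (no row operation needed)
R4 <- R4 - (-6)*R1:  [   0  -40  -10  -13 ]
R3 <- R3 - (-3/10)*R2:  [     0      0   37/5  -33/5 ]
R4 <- R4 - (2)*R2:  [  0   0  -6  -9 ]
R4 <- R4 - (-30/37)*R3:  [       0        0        0  -531/37 ]
Multipliers (in order of application): m_{21} = -3, m_{31} = 0, m_{41} = -6, m_{32} = -3/10, m_{42} = 2, m_{43} = -30/37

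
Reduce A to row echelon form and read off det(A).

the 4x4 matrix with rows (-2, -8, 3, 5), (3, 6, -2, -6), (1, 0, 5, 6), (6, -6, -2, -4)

Forward elimination:
R2 <- R2 - (-3/2)*R1:  [   0   -6  5/2  3/2 ]
R3 <- R3 - (-1/2)*R1:  [    0    -4  13/2  17/2 ]
R4 <- R4 - (-3)*R1:  [   0  -30    7   11 ]
R3 <- R3 - (2/3)*R2:  [    0     0  29/6  15/2 ]
R4 <- R4 - (5)*R2:  [     0      0  -11/2    7/2 ]
R4 <- R4 - (-33/29)*R3:  [      0       0       0  349/29 ]
Upper-triangular form:
[ -2  -8     3       5 ]
[  0  -6   5/2     3/2 ]
[  0   0  29/6    15/2 ]
[  0   0     0  349/29 ]
det(A) = (-1)^0 * (-2) * (-6) * (29/6) * (349/29) = 698  (0 row swaps -> sign +1)

det(A) = 698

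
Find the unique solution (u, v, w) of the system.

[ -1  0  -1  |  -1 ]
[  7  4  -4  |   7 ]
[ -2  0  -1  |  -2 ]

Forward elimination on [A|b]:
R2 <- R2 - (-7)*R1:  [   0    4  -11    0 ]
R3 <- R3 - (2)*R1:  [ 0  0  1  0 ]
Row echelon form:
[ -1  0   -1  |  -1 ]
[  0  4  -11  |   0 ]
[  0  0    1  |   0 ]
Back-substitution:
w = (0) / 1 = 0
v = (0 - (-11)*(0)) / 4 = 0
u = (-1 - (-1)*(0)) / -1 = 1

(1, 0, 0)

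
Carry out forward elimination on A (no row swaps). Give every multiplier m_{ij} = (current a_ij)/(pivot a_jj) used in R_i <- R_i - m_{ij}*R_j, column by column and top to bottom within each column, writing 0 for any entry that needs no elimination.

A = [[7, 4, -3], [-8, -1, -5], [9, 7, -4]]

multipliers: -8/7, 9/7, 13/25

Forward elimination:
R2 <- R2 - (-8/7)*R1:  [     0   25/7  -59/7 ]
R3 <- R3 - (9/7)*R1:  [    0  13/7  -1/7 ]
R3 <- R3 - (13/25)*R2:  [      0       0  106/25 ]
Multipliers (in order of application): m_{21} = -8/7, m_{31} = 9/7, m_{32} = 13/25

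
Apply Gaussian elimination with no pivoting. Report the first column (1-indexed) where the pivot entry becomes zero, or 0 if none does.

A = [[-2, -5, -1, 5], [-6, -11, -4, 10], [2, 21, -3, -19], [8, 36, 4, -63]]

Naive forward elimination:
R2 <- R2 - (3)*R1:  [  0   4  -1  -5 ]
R3 <- R3 - (-1)*R1:  [   0   16   -4  -14 ]
R4 <- R4 - (-4)*R1:  [   0   16    0  -43 ]
R3 <- R3 - (4)*R2:  [ 0  0  0  6 ]
R4 <- R4 - (4)*R2:  [   0    0    4  -23 ]
Matrix at this point:
[ -2  -5  -1    5 ]
[  0   4  -1   -5 ]
[  0   0   0    6 ]
[  0   0   4  -23 ]
Pivot entry (3,3) is zero but row 4 has 4 in column 3 -> naive elimination stops; a row interchange (e.g. R3 <-> R4) would be required here.

first zero-pivot column = 3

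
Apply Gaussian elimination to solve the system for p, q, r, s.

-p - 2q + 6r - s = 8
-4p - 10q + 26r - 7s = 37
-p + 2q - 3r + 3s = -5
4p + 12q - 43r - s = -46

(-1, 0, 1, -1)

Forward elimination on [A|b]:
R2 <- R2 - (4)*R1:  [  0  -2   2  -3   5 ]
R3 <- R3 - (1)*R1:  [   0    4   -9    4  -13 ]
R4 <- R4 - (-4)*R1:  [   0    4  -19   -5  -14 ]
R3 <- R3 - (-2)*R2:  [  0   0  -5  -2  -3 ]
R4 <- R4 - (-2)*R2:  [   0    0  -15  -11   -4 ]
R4 <- R4 - (3)*R3:  [  0   0   0  -5   5 ]
Row echelon form:
[ -1  -2   6  -1  |   8 ]
[  0  -2   2  -3  |   5 ]
[  0   0  -5  -2  |  -3 ]
[  0   0   0  -5  |   5 ]
Back-substitution:
s = (5) / -5 = -1
r = (-3 - (-2)*(-1)) / -5 = 1
q = (5 - (2)*(1) - (-3)*(-1)) / -2 = 0
p = (8 - (-2)*(0) - (6)*(1) - (-1)*(-1)) / -1 = -1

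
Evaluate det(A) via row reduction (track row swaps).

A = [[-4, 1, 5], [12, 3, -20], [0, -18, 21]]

det(A) = -144

Forward elimination:
R2 <- R2 - (-3)*R1:  [  0   6  -5 ]
R3 <- R3 - (-3)*R2:  [ 0  0  6 ]
Upper-triangular form:
[ -4  1   5 ]
[  0  6  -5 ]
[  0  0   6 ]
det(A) = (-1)^0 * (-4) * (6) * (6) = -144  (0 row swaps -> sign +1)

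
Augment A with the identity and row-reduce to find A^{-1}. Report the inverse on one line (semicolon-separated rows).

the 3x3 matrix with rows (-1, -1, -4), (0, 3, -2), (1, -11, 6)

inverse = [-2/9 25/9 7/9; -1/9 -1/9 -1/9; -1/6 -2/3 -1/6]

Gauss-Jordan on [A | I]:
R1 <- (1/-1)*R1:  [  1   1   4  |  -1   0   0 ]
R3 <- R3 - (1)*R1:  [   0  -12    2  |    1    0    1 ]
R2 <- (1/3)*R2:  [    0     1  -2/3  |     0   1/3     0 ]
R1 <- R1 - (1)*R2:  [    1     0  14/3  |    -1  -1/3     0 ]
R3 <- R3 - (-12)*R2:  [  0   0  -6  |   1   4   1 ]
R3 <- (1/-6)*R3:  [    0     0     1  |  -1/6  -2/3  -1/6 ]
R1 <- R1 - (14/3)*R3:  [    1     0     0  |  -2/9  25/9   7/9 ]
R2 <- R2 - (-2/3)*R3:  [    0     1     0  |  -1/9  -1/9  -1/9 ]
Right block of [I | A^{-1}] is the inverse:
[ -2/9  25/9   7/9 ]
[ -1/9  -1/9  -1/9 ]
[ -1/6  -2/3  -1/6 ]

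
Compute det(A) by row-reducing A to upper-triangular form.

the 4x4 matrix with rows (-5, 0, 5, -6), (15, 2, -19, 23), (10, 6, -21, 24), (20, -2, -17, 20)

det(A) = 20

Forward elimination:
R2 <- R2 - (-3)*R1:  [  0   2  -4   5 ]
R3 <- R3 - (-2)*R1:  [   0    6  -11   12 ]
R4 <- R4 - (-4)*R1:  [  0  -2   3  -4 ]
R3 <- R3 - (3)*R2:  [  0   0   1  -3 ]
R4 <- R4 - (-1)*R2:  [  0   0  -1   1 ]
R4 <- R4 - (-1)*R3:  [  0   0   0  -2 ]
Upper-triangular form:
[ -5  0   5  -6 ]
[  0  2  -4   5 ]
[  0  0   1  -3 ]
[  0  0   0  -2 ]
det(A) = (-1)^0 * (-5) * (2) * (1) * (-2) = 20  (0 row swaps -> sign +1)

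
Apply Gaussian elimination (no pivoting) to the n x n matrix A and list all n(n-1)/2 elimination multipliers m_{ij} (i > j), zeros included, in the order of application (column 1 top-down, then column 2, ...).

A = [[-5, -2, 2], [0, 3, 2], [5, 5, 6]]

Forward elimination:
R2: entry in column 1 is already 0 -> m_{21} = 0 (no row operation needed)
R3 <- R3 - (-1)*R1:  [ 0  3  8 ]
R3 <- R3 - (1)*R2:  [ 0  0  6 ]
Multipliers (in order of application): m_{21} = 0, m_{31} = -1, m_{32} = 1

multipliers: 0, -1, 1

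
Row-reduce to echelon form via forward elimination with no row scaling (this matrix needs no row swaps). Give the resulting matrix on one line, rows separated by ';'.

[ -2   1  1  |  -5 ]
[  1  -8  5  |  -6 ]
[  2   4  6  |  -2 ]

Forward elimination:
R2 <- R2 - (-1/2)*R1:  [     0  -15/2   11/2  -17/2 ]
R3 <- R3 - (-1)*R1:  [  0   5   7  -7 ]
R3 <- R3 - (-2/3)*R2:  [     0      0   32/3  -38/3 ]
Row echelon form:
[ -2      1     1  |     -5 ]
[  0  -15/2  11/2  |  -17/2 ]
[  0      0  32/3  |  -38/3 ]

REF = [-2 1 1 -5; 0 -15/2 11/2 -17/2; 0 0 32/3 -38/3]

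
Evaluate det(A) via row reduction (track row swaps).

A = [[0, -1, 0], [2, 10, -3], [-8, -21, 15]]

Forward elimination:
R1 <-> R2   (pivot in column 1 was zero)
[  2   10  -3 ]
[  0   -1   0 ]
[ -8  -21  15 ]
R3 <- R3 - (-4)*R1:  [  0  19   3 ]
R3 <- R3 - (-19)*R2:  [ 0  0  3 ]
Upper-triangular form:
[ 2  10  -3 ]
[ 0  -1   0 ]
[ 0   0   3 ]
det(A) = (-1)^1 * (2) * (-1) * (3) = 6  (1 row swap -> sign -1)

det(A) = 6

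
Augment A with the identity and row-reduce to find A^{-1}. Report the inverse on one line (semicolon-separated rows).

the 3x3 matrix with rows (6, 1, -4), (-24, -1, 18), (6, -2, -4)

inverse = [10/9 1/3 7/18; 1/3 0 -1/3; 3/2 1/2 1/2]

Gauss-Jordan on [A | I]:
R1 <- (1/6)*R1:  [    1   1/6  -2/3  |   1/6     0     0 ]
R2 <- R2 - (-24)*R1:  [ 0  3  2  |  4  1  0 ]
R3 <- R3 - (6)*R1:  [  0  -3   0  |  -1   0   1 ]
R2 <- (1/3)*R2:  [   0    1  2/3  |  4/3  1/3    0 ]
R1 <- R1 - (1/6)*R2:  [     1      0   -7/9  |  -1/18  -1/18      0 ]
R3 <- R3 - (-3)*R2:  [ 0  0  2  |  3  1  1 ]
R3 <- (1/2)*R3:  [   0    0    1  |  3/2  1/2  1/2 ]
R1 <- R1 - (-7/9)*R3:  [    1     0     0  |  10/9   1/3  7/18 ]
R2 <- R2 - (2/3)*R3:  [    0     1     0  |   1/3     0  -1/3 ]
Right block of [I | A^{-1}] is the inverse:
[ 10/9  1/3  7/18 ]
[  1/3    0  -1/3 ]
[  3/2  1/2   1/2 ]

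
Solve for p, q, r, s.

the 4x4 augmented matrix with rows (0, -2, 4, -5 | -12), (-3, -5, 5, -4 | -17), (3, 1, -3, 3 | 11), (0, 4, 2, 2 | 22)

(2, 2, 3, 4)

Forward elimination on [A|b]:
R1 <-> R2   (pivot in column 1 was zero)
[ -3  -5   5  -4  -17 ]
[  0  -2   4  -5  -12 ]
[  3   1  -3   3   11 ]
[  0   4   2   2   22 ]
R3 <- R3 - (-1)*R1:  [  0  -4   2  -1  -6 ]
R3 <- R3 - (2)*R2:  [  0   0  -6   9  18 ]
R4 <- R4 - (-2)*R2:  [  0   0  10  -8  -2 ]
R4 <- R4 - (-5/3)*R3:  [  0   0   0   7  28 ]
Row echelon form:
[ -3  -5   5  -4  |  -17 ]
[  0  -2   4  -5  |  -12 ]
[  0   0  -6   9  |   18 ]
[  0   0   0   7  |   28 ]
Back-substitution:
s = (28) / 7 = 4
r = (18 - (9)*(4)) / -6 = 3
q = (-12 - (4)*(3) - (-5)*(4)) / -2 = 2
p = (-17 - (-5)*(2) - (5)*(3) - (-4)*(4)) / -3 = 2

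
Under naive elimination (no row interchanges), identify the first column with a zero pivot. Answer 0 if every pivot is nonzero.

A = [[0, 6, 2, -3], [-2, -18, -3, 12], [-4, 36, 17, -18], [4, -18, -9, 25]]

Naive forward elimination:
Pivot entry (1,1) is zero but row 2 has -2 in column 1 -> naive elimination stops; a row interchange (e.g. R1 <-> R2) would be required here.

first zero-pivot column = 1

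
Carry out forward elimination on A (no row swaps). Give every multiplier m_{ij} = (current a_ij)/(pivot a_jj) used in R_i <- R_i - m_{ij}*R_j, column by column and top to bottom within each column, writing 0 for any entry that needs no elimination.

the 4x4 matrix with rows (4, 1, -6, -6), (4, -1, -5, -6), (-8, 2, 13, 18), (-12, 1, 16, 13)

multipliers: 1, -2, -3, -2, -2, 0

Forward elimination:
R2 <- R2 - (1)*R1:  [  0  -2   1   0 ]
R3 <- R3 - (-2)*R1:  [ 0  4  1  6 ]
R4 <- R4 - (-3)*R1:  [  0   4  -2  -5 ]
R3 <- R3 - (-2)*R2:  [ 0  0  3  6 ]
R4 <- R4 - (-2)*R2:  [  0   0   0  -5 ]
R4: entry in column 3 is already 0 -> m_{43} = 0 (no row operation needed)
Multipliers (in order of application): m_{21} = 1, m_{31} = -2, m_{41} = -3, m_{32} = -2, m_{42} = -2, m_{43} = 0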